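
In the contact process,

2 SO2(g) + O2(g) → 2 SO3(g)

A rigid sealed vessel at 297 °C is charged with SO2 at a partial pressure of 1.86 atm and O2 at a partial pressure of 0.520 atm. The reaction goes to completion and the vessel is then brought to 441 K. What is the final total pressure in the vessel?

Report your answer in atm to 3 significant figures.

1.44 atm

With V and T fixed, P_i ∝ n_i, so the mole ratios apply directly to partial pressures at 297 °C.
P(O2) required for 1.86 atm of SO2 = (1/2) × 1.86 = 0.9300 atm; available 0.520 atm, so O2 is limiting.
P(SO2) remaining = 1.86 − (2/1) × 0.520 = 0.8200 atm
P(gaseous products) = (2)/1 × 0.520 = 1.040 atm
P_total at 297 °C = 0.8200 + 1.040 = 1.860 atm
Scaling to 441 K: P = 1.860 × 441/570.15 = 1.439 atm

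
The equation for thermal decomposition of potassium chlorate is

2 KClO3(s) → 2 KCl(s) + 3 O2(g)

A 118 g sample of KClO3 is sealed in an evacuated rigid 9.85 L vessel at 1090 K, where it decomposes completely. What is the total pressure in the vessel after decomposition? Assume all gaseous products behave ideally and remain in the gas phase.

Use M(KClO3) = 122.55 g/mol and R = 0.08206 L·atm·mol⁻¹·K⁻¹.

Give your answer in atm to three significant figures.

n(KClO3) = 118 / 122.55 = 0.9629 mol
n(gas produced) = (3/2) × 0.9629 = 1.444 mol
P = nRT/V = 1.444 × 0.08206 × 1090 / 9.85 = 13.11 atm

13.1 atm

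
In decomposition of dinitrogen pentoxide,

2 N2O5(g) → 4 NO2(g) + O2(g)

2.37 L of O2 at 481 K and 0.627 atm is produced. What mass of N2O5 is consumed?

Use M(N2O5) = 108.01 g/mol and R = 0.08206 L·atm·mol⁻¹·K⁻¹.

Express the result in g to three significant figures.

8.13 g

n(O2) = PV/RT = (0.627 × 2.37) / (0.08206 × 481) = 0.03765 mol
n(N2O5) = (2/1) × 0.03765 = 0.07530 mol
m(N2O5) = 0.07530 × 108.01 = 8.133 g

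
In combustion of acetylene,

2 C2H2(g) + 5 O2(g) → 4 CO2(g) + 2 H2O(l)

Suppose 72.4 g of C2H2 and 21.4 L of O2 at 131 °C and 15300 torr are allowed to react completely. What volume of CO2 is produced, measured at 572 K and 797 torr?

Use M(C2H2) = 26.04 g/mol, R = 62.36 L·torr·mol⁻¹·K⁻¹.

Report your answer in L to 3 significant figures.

249 L

n(C2H2) = 72.4 / 26.04 = 2.780 mol
n(O2) = PV/RT = (15300 × 21.4) / (62.36 × 404.15) = 12.99 mol
For 2.780 mol C2H2, stoichiometry requires (5/2) × 2.780 = 6.950 mol O2; 12.99 mol is available, so C2H2 is limiting.
n(CO2) = (4/2) × 2.780 = 5.560 mol
V(CO2) = nRT/P = 5.560 × 62.36 × 572 / 797 = 248.8 L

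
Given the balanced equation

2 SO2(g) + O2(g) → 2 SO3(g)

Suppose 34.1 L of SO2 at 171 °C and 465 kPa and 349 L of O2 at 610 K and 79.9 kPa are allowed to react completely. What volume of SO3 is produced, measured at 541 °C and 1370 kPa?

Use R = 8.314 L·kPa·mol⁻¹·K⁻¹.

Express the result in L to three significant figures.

21.2 L

n(SO2) = PV/RT = (465 × 34.1) / (8.314 × 444.15) = 4.294 mol
n(O2) = PV/RT = (79.9 × 349) / (8.314 × 610) = 5.498 mol
For 4.294 mol SO2, stoichiometry requires (1/2) × 4.294 = 2.147 mol O2; 5.498 mol is available, so SO2 is limiting.
n(SO3) = (2/2) × 4.294 = 4.294 mol
V(SO3) = nRT/P = 4.294 × 8.314 × 814.15 / 1370 = 21.22 L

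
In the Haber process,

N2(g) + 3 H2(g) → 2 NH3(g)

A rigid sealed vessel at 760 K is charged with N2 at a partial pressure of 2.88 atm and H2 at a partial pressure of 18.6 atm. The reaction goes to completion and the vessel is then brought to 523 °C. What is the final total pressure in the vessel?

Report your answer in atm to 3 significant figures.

At constant V, partial pressures at 760 K are proportional to moles, so apply stoichiometry directly to pressures.
P(H2) required for 2.88 atm of N2 = (3/1) × 2.88 = 8.640 atm; available 18.6 atm, so N2 is limiting.
P(H2) remaining = 18.6 − (3/1) × 2.88 = 9.960 atm
P(gaseous products) = (2)/1 × 2.88 = 5.760 atm
P_total at 760 K = 9.960 + 5.760 = 15.72 atm
Scaling to 523 °C: P = 15.72 × 796.15/760 = 16.47 atm

16.5 atm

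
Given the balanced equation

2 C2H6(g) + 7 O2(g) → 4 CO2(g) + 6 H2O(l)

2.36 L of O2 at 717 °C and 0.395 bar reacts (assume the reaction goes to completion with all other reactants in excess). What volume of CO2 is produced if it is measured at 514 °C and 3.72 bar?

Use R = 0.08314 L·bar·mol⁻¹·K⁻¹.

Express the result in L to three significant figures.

n(O2) = PV/RT = (0.395 × 2.36) / (0.08314 × 990.15) = 0.01132 mol
n(CO2) = (4/7) × 0.01132 = 0.006469 mol
V = nRT/P = 0.006469 × 0.08314 × 787.15 / 3.72 = 0.1138 L

0.114 L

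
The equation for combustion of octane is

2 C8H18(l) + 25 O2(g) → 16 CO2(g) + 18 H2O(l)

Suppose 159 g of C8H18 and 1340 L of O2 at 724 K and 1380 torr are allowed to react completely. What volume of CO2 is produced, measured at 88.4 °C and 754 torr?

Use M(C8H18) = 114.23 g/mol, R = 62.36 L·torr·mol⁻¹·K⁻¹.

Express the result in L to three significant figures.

333 L

n(C8H18) = 159 / 114.23 = 1.392 mol
n(O2) = PV/RT = (1380 × 1340) / (62.36 × 724) = 40.96 mol
For 1.392 mol C8H18, stoichiometry requires (25/2) × 1.392 = 17.40 mol O2; 40.96 mol is available, so C8H18 is limiting.
n(CO2) = (16/2) × 1.392 = 11.14 mol
V(CO2) = nRT/P = 11.14 × 62.36 × 361.55 / 754 = 333.1 L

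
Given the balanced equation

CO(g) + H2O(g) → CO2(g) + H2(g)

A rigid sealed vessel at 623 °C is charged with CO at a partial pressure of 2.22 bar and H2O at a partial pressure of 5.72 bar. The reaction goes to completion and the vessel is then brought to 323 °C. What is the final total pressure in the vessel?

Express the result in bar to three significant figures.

Because the vessel is rigid and T is held at 623 °C, work the stoichiometry in partial pressures (P_i = n_iRT/V).
P(H2O) required for 2.22 bar of CO = (1/1) × 2.22 = 2.220 bar; available 5.72 bar, so CO is limiting.
P(H2O) remaining = 5.72 − (1/1) × 2.22 = 3.500 bar
P(gaseous products) = (1+1)/1 × 2.22 = 4.440 bar
P_total at 623 °C = 3.500 + 4.440 = 7.940 bar
Scaling to 323 °C: P = 7.940 × 596.15/896.15 = 5.282 bar

5.28 bar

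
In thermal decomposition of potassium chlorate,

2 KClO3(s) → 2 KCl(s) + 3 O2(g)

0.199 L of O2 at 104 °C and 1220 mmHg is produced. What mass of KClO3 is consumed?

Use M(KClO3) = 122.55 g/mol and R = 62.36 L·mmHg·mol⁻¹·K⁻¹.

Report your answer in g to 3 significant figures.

n(O2) = PV/RT = (1220 × 0.199) / (62.36 × 377.15) = 0.01032 mol
n(KClO3) = (2/3) × 0.01032 = 0.006880 mol
m(KClO3) = 0.006880 × 122.55 = 0.8431 g

0.843 g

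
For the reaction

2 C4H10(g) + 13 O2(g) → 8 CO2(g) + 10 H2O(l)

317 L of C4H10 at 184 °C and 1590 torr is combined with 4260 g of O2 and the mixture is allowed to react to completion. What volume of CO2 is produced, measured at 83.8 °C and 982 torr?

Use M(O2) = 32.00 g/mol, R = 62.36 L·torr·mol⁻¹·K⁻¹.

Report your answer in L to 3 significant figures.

n(C4H10) = PV/RT = (1590 × 317) / (62.36 × 457.15) = 17.68 mol
n(O2) = 4260 / 32.00 = 133.1 mol
For 17.68 mol C4H10, stoichiometry requires (13/2) × 17.68 = 114.9 mol O2; 133.1 mol is available, so C4H10 is limiting.
n(CO2) = (8/2) × 17.68 = 70.72 mol
V(CO2) = nRT/P = 70.72 × 62.36 × 356.95 / 982 = 1603 L

1600 L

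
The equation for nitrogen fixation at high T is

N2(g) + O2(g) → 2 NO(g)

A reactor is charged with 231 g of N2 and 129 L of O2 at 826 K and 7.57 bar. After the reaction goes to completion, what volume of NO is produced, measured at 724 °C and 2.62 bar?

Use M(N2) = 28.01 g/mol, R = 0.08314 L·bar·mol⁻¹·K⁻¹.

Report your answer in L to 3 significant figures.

n(N2) = 231 / 28.01 = 8.247 mol
n(O2) = PV/RT = (7.57 × 129) / (0.08314 × 826) = 14.22 mol
For 8.247 mol N2, stoichiometry requires (1/1) × 8.247 = 8.247 mol O2; 14.22 mol is available, so N2 is limiting.
n(NO) = (2/1) × 8.247 = 16.49 mol
V(NO) = nRT/P = 16.49 × 0.08314 × 997.15 / 2.62 = 521.8 L

522 L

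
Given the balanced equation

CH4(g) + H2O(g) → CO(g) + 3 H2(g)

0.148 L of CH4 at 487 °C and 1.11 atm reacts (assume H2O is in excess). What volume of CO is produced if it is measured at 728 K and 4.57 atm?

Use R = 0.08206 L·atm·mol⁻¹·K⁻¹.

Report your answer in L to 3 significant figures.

n(CH4) = PV/RT = (1.11 × 0.148) / (0.08206 × 760.15) = 0.002634 mol
n(CO) = (1/1) × 0.002634 = 0.002634 mol
V = nRT/P = 0.002634 × 0.08206 × 728 / 4.57 = 0.03443 L

0.0344 L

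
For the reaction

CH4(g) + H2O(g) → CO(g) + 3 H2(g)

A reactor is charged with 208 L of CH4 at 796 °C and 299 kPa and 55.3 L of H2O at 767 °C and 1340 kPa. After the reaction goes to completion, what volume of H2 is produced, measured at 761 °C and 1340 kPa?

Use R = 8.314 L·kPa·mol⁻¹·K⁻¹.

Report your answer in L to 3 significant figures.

135 L

n(CH4) = PV/RT = (299 × 208) / (8.314 × 1069.15) = 6.997 mol
n(H2O) = PV/RT = (1340 × 55.3) / (8.314 × 1040.15) = 8.569 mol
For 6.997 mol CH4, stoichiometry requires (1/1) × 6.997 = 6.997 mol H2O; 8.569 mol is available, so CH4 is limiting.
n(H2) = (3/1) × 6.997 = 20.99 mol
V(H2) = nRT/P = 20.99 × 8.314 × 1034.15 / 1340 = 134.7 L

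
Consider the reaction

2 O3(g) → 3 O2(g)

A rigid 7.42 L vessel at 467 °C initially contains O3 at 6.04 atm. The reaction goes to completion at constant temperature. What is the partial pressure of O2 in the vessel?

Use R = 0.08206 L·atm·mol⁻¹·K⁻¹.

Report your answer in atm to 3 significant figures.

9.06 atm

n(O3)₀ = PV/RT = (6.04 × 7.42) / (0.08206 × 740.15) = 0.7379 mol
n(O2) = (3/2) × 0.7379 = 1.107 mol
P(O2) = nRT/V = 1.107 × 0.08206 × 740.15 / 7.42 = 9.061 atm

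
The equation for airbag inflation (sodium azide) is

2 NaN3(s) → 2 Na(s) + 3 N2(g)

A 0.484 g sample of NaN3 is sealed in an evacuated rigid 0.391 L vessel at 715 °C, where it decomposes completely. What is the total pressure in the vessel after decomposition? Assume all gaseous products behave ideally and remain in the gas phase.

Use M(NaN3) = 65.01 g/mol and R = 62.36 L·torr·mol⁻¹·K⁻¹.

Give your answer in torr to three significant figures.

1760 torr

n(NaN3) = 0.484 / 65.01 = 0.007445 mol
n(gas produced) = (3/2) × 0.007445 = 0.01117 mol
P = nRT/V = 0.01117 × 62.36 × 988.15 / 0.391 = 1760 torr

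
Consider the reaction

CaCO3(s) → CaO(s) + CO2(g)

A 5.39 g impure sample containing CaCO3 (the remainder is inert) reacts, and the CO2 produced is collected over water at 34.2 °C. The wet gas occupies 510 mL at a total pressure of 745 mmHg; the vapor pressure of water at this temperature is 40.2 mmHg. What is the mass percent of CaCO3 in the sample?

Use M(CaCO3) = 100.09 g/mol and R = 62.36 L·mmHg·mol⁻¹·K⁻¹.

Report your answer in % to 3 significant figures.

34.8 %

P(CO2) = 745 − 40.2 = 704.8 mmHg
n(CO2) = PV/RT = (704.8 × 0.5100) / (62.36 × 307.35) = 0.01875 mol
n(CaCO3) = (1/1) × 0.01875 = 0.01875 mol
m(CaCO3) = 0.01875 × 100.09 = 1.877 g
%CaCO3 = 1.877 / 5.39 × 100 = 34.82%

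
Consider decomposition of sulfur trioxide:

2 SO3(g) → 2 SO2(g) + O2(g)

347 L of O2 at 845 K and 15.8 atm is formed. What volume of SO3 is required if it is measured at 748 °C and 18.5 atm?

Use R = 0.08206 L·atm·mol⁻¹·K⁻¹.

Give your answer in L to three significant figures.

716 L

n(O2) = PV/RT = (15.8 × 347) / (0.08206 × 845) = 79.07 mol
n(SO3) = (2/1) × 79.07 = 158.1 mol
V = nRT/P = 158.1 × 0.08206 × 1021.15 / 18.5 = 716.1 L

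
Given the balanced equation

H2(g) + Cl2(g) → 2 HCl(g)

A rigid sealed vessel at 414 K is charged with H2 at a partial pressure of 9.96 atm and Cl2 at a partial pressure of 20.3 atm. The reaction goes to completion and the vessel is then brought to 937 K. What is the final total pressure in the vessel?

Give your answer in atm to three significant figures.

68.5 atm

With V and T fixed, P_i ∝ n_i, so the mole ratios apply directly to partial pressures at 414 K.
P(Cl2) required for 9.96 atm of H2 = (1/1) × 9.96 = 9.960 atm; available 20.3 atm, so H2 is limiting.
P(Cl2) remaining = 20.3 − (1/1) × 9.96 = 10.34 atm
P(gaseous products) = (2)/1 × 9.96 = 19.92 atm
P_total at 414 K = 10.34 + 19.92 = 30.26 atm
Scaling to 937 K: P = 30.26 × 937/414 = 68.49 atm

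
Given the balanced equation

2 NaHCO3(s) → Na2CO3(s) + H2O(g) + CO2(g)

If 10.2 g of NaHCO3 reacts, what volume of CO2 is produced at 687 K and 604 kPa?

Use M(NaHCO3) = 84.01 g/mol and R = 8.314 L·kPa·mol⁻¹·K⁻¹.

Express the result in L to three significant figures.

0.574 L

n(NaHCO3) = 10.20 / 84.01 = 0.1214 mol
n(CO2) = (1/2) × 0.1214 = 0.06070 mol
V = nRT/P = 0.06070 × 8.314 × 687 / 604 = 0.5740 L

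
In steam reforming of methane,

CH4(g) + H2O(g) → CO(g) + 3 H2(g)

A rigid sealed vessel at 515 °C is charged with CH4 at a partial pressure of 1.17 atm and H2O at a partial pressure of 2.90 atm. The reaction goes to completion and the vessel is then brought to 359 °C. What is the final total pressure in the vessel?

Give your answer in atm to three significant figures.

At constant V, partial pressures at 515 °C are proportional to moles, so apply stoichiometry directly to pressures.
P(H2O) required for 1.17 atm of CH4 = (1/1) × 1.17 = 1.170 atm; available 2.90 atm, so CH4 is limiting.
P(H2O) remaining = 2.90 − (1/1) × 1.17 = 1.730 atm
P(gaseous products) = (1+3)/1 × 1.17 = 4.680 atm
P_total at 515 °C = 1.730 + 4.680 = 6.410 atm
Scaling to 359 °C: P = 6.410 × 632.15/788.15 = 5.141 atm

5.14 atm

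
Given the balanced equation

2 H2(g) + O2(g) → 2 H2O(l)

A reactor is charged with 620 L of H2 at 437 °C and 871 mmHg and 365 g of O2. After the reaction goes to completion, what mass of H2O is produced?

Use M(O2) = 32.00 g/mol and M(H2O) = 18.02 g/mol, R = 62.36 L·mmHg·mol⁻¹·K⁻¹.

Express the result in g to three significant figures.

220 g

n(H2) = PV/RT = (871 × 620) / (62.36 × 710.15) = 12.19 mol
n(O2) = 365 / 32.00 = 11.41 mol
For 12.19 mol H2, stoichiometry requires (1/2) × 12.19 = 6.095 mol O2; 11.41 mol is available, so H2 is limiting.
n(H2O) = (2/2) × 12.19 = 12.19 mol
m(H2O) = 12.19 × 18.02 = 219.7 g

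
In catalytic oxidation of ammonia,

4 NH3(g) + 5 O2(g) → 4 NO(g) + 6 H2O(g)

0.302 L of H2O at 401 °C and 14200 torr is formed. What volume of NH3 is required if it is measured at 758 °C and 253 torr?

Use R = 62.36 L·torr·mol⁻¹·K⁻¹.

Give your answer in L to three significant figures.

n(H2O) = PV/RT = (14200 × 0.302) / (62.36 × 674.15) = 0.1020 mol
n(NH3) = (4/6) × 0.1020 = 0.06800 mol
V = nRT/P = 0.06800 × 62.36 × 1031.15 / 253 = 17.28 L

17.3 L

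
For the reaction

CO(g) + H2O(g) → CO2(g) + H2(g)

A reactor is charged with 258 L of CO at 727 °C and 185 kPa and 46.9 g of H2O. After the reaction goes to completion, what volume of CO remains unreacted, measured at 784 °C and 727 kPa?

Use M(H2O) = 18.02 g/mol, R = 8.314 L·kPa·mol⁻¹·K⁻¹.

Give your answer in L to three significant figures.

n(CO) = PV/RT = (185 × 258) / (8.314 × 1000.15) = 5.740 mol
n(H2O) = 46.9 / 18.02 = 2.603 mol
For 5.740 mol CO, stoichiometry requires (1/1) × 5.740 = 5.740 mol H2O; 2.603 mol is available, so H2O is limiting.
n(CO) consumed = (1/1) × 2.603 = 2.603 mol; remaining = 5.740 − 2.603 = 3.137 mol
V(CO) = nRT/P = 3.137 × 8.314 × 1057.15 / 727 = 37.93 L

37.9 L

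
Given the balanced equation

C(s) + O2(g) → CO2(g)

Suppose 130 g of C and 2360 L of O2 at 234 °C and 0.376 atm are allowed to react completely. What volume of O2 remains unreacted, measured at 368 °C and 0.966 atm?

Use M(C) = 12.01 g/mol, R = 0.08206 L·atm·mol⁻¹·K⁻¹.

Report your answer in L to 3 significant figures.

n(C) = 130 / 12.01 = 10.82 mol
n(O2) = PV/RT = (0.376 × 2360) / (0.08206 × 507.15) = 21.32 mol
For 10.82 mol C, stoichiometry requires (1/1) × 10.82 = 10.82 mol O2; 21.32 mol is available, so C is limiting.
n(O2) consumed = (1/1) × 10.82 = 10.82 mol; remaining = 21.32 − 10.82 = 10.50 mol
V(O2) = nRT/P = 10.50 × 0.08206 × 641.15 / 0.966 = 571.9 L

572 L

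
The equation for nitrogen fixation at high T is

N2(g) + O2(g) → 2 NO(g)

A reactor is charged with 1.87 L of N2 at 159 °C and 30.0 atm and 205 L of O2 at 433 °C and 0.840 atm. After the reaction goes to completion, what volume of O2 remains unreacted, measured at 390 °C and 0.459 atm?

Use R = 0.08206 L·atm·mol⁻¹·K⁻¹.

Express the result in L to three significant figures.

n(N2) = PV/RT = (30.0 × 1.87) / (0.08206 × 432.15) = 1.582 mol
n(O2) = PV/RT = (0.840 × 205) / (0.08206 × 706.15) = 2.972 mol
For 1.582 mol N2, stoichiometry requires (1/1) × 1.582 = 1.582 mol O2; 2.972 mol is available, so N2 is limiting.
n(O2) consumed = (1/1) × 1.582 = 1.582 mol; remaining = 2.972 − 1.582 = 1.390 mol
V(O2) = nRT/P = 1.390 × 0.08206 × 663.15 / 0.459 = 164.8 L

165 L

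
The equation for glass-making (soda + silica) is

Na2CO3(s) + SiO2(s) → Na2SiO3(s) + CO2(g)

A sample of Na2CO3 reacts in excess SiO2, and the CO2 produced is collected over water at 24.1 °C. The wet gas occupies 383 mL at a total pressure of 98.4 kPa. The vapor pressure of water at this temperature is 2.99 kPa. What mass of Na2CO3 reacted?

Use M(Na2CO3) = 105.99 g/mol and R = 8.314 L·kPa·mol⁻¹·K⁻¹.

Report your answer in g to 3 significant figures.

P(CO2) = 98.4 − 2.99 = 95.41 kPa
n(CO2) = PV/RT = (95.41 × 0.3830) / (8.314 × 297.25) = 0.01479 mol
n(Na2CO3) = (1/1) × 0.01479 = 0.01479 mol
m(Na2CO3) = 0.01479 × 105.99 = 1.568 g

1.57 g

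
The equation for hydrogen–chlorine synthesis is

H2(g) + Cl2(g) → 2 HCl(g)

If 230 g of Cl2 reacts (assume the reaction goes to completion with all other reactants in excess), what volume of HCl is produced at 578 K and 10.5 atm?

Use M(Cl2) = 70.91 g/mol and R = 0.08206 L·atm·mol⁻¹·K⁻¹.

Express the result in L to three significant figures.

29.3 L

n(Cl2) = 230.0 / 70.91 = 3.244 mol
n(HCl) = (2/1) × 3.244 = 6.488 mol
V = nRT/P = 6.488 × 0.08206 × 578 / 10.5 = 29.31 L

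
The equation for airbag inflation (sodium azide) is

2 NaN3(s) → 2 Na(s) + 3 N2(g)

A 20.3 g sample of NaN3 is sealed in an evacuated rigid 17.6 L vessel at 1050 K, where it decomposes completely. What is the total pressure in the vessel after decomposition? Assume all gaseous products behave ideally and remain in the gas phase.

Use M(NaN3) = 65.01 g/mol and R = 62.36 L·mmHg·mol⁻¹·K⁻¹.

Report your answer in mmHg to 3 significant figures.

1740 mmHg

n(NaN3) = 20.3 / 65.01 = 0.3123 mol
n(gas produced) = (3/2) × 0.3123 = 0.4685 mol
P = nRT/V = 0.4685 × 62.36 × 1050 / 17.6 = 1743 mmHg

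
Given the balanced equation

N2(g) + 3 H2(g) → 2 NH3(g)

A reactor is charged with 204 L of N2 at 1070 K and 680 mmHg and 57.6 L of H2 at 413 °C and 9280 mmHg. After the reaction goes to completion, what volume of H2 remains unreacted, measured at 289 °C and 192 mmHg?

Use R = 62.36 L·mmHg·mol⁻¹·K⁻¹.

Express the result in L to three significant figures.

n(N2) = PV/RT = (680 × 204) / (62.36 × 1070) = 2.079 mol
n(H2) = PV/RT = (9280 × 57.6) / (62.36 × 686.15) = 12.49 mol
For 2.079 mol N2, stoichiometry requires (3/1) × 2.079 = 6.237 mol H2; 12.49 mol is available, so N2 is limiting.
n(H2) consumed = (3/1) × 2.079 = 6.237 mol; remaining = 12.49 − 6.237 = 6.253 mol
V(H2) = nRT/P = 6.253 × 62.36 × 562.15 / 192 = 1142 L

1140 L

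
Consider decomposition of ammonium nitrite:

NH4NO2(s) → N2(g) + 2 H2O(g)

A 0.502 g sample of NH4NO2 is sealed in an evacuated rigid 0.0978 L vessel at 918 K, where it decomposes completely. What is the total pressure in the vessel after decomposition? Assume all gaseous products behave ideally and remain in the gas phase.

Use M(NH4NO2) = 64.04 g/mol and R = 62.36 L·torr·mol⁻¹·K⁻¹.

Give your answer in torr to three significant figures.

13800 torr

n(NH4NO2) = 0.502 / 64.04 = 0.007839 mol
n(gas produced) = (3/1) × 0.007839 = 0.02352 mol
P = nRT/V = 0.02352 × 62.36 × 918 / 0.0978 = 13770 torr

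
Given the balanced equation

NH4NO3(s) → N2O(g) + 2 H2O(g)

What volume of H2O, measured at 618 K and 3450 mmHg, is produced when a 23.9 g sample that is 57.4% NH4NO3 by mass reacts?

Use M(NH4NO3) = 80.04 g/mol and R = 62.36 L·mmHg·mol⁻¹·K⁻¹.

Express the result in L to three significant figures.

3.83 L

mass of NH4NO3 = 23.9 × 57.4/100 = 13.72 g
n(NH4NO3) = 13.72 / 80.04 = 0.1714 mol
n(H2O) = (2/1) × 0.1714 = 0.3428 mol
V = nRT/P = 0.3428 × 62.36 × 618 / 3450 = 3.829 L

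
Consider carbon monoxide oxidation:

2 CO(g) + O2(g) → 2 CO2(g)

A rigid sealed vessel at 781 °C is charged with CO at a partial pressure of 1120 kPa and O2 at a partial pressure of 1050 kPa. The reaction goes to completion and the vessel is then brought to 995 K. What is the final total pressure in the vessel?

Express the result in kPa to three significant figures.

At constant V, partial pressures at 781 °C are proportional to moles, so apply stoichiometry directly to pressures.
P(O2) required for 1120 kPa of CO = (1/2) × 1120 = 560.0 kPa; available 1050 kPa, so CO is limiting.
P(O2) remaining = 1050 − (1/2) × 1120 = 490.0 kPa
P(gaseous products) = (2)/2 × 1120 = 1120 kPa
P_total at 781 °C = 490.0 + 1120 = 1610 kPa
Scaling to 995 K: P = 1610 × 995/1054.15 = 1520 kPa

1520 kPa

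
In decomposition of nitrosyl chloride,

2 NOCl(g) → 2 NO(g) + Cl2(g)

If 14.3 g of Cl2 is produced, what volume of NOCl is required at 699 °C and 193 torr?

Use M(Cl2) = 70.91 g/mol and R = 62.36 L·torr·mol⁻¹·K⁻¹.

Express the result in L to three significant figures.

n(Cl2) = 14.30 / 70.91 = 0.2017 mol
n(NOCl) = (2/1) × 0.2017 = 0.4034 mol
V = nRT/P = 0.4034 × 62.36 × 972.15 / 193 = 126.7 L

127 L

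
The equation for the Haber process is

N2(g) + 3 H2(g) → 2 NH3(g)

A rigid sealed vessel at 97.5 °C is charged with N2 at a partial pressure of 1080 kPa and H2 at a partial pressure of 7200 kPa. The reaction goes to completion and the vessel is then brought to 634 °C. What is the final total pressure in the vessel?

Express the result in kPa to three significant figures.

At constant V, partial pressures at 97.5 °C are proportional to moles, so apply stoichiometry directly to pressures.
P(H2) required for 1080 kPa of N2 = (3/1) × 1080 = 3240 kPa; available 7200 kPa, so N2 is limiting.
P(H2) remaining = 7200 − (3/1) × 1080 = 3960 kPa
P(gaseous products) = (2)/1 × 1080 = 2160 kPa
P_total at 97.5 °C = 3960 + 2160 = 6120 kPa
Scaling to 634 °C: P = 6120 × 907.15/370.65 = 14980 kPa

15000 kPa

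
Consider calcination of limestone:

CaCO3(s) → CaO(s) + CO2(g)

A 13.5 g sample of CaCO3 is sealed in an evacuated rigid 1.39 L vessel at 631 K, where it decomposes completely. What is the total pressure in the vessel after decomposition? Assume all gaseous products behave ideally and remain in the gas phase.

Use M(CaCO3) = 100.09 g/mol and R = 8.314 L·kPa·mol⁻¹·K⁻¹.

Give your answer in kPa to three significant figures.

n(CaCO3) = 13.5 / 100.09 = 0.1349 mol
n(gas produced) = (1/1) × 0.1349 = 0.1349 mol
P = nRT/V = 0.1349 × 8.314 × 631 / 1.39 = 509.1 kPa

509 kPa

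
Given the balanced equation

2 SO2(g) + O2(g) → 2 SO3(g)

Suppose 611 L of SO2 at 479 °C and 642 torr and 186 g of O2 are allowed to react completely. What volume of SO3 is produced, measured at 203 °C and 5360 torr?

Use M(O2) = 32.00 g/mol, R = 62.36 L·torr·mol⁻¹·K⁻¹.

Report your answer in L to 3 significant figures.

n(SO2) = PV/RT = (642 × 611) / (62.36 × 752.15) = 8.363 mol
n(O2) = 186 / 32.00 = 5.812 mol
For 8.363 mol SO2, stoichiometry requires (1/2) × 8.363 = 4.181 mol O2; 5.812 mol is available, so SO2 is limiting.
n(SO3) = (2/2) × 8.363 = 8.363 mol
V(SO3) = nRT/P = 8.363 × 62.36 × 476.15 / 5360 = 46.33 L

46.3 L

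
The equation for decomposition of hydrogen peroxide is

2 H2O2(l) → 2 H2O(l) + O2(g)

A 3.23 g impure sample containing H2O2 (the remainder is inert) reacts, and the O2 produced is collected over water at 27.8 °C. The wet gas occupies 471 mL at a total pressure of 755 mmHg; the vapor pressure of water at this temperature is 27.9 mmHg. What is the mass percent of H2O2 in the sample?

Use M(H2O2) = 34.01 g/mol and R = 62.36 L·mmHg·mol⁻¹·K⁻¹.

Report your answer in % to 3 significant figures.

P(O2) = 755 − 27.9 = 727.1 mmHg
n(O2) = PV/RT = (727.1 × 0.4710) / (62.36 × 300.95) = 0.01825 mol
n(H2O2) = (2/1) × 0.01825 = 0.03650 mol
m(H2O2) = 0.03650 × 34.01 = 1.241 g
%H2O2 = 1.241 / 3.23 × 100 = 38.42%

38.4 %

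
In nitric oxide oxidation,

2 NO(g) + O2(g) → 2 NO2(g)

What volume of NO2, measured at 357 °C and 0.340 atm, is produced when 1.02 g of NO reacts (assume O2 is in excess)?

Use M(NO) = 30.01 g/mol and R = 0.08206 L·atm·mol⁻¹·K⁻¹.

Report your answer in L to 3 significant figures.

n(NO) = 1.020 / 30.01 = 0.03399 mol
n(NO2) = (2/2) × 0.03399 = 0.03399 mol
V = nRT/P = 0.03399 × 0.08206 × 630.15 / 0.340 = 5.169 L

5.17 L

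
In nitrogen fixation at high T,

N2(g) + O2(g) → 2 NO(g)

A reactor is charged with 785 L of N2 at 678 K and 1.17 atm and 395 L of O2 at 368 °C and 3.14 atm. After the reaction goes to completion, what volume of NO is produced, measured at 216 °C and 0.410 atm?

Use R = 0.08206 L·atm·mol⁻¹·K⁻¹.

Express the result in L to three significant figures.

3230 L

n(N2) = PV/RT = (1.17 × 785) / (0.08206 × 678) = 16.51 mol
n(O2) = PV/RT = (3.14 × 395) / (0.08206 × 641.15) = 23.57 mol
For 16.51 mol N2, stoichiometry requires (1/1) × 16.51 = 16.51 mol O2; 23.57 mol is available, so N2 is limiting.
n(NO) = (2/1) × 16.51 = 33.02 mol
V(NO) = nRT/P = 33.02 × 0.08206 × 489.15 / 0.410 = 3233 L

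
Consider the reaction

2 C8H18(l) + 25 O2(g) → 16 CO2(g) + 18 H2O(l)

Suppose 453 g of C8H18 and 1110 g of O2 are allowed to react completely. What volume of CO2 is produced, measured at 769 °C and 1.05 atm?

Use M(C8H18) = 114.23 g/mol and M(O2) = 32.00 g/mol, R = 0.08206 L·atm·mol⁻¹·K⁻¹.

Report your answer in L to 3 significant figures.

n(C8H18) = 453 / 114.23 = 3.966 mol
n(O2) = 1110 / 32.00 = 34.69 mol
For 3.966 mol C8H18, stoichiometry requires (25/2) × 3.966 = 49.58 mol O2; 34.69 mol is available, so O2 is limiting.
n(CO2) = (16/25) × 34.69 = 22.20 mol
V(CO2) = nRT/P = 22.20 × 0.08206 × 1042.15 / 1.05 = 1808 L

1810 L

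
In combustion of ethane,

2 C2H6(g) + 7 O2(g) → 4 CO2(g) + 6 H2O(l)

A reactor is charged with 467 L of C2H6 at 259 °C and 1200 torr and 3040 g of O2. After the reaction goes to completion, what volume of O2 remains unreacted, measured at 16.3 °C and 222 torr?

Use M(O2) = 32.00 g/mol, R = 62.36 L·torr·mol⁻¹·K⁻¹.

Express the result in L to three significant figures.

2920 L

n(C2H6) = PV/RT = (1200 × 467) / (62.36 × 532.15) = 16.89 mol
n(O2) = 3040 / 32.00 = 95.00 mol
For 16.89 mol C2H6, stoichiometry requires (7/2) × 16.89 = 59.12 mol O2; 95.00 mol is available, so C2H6 is limiting.
n(O2) consumed = (7/2) × 16.89 = 59.12 mol; remaining = 95.00 − 59.12 = 35.88 mol
V(O2) = nRT/P = 35.88 × 62.36 × 289.45 / 222 = 2917 L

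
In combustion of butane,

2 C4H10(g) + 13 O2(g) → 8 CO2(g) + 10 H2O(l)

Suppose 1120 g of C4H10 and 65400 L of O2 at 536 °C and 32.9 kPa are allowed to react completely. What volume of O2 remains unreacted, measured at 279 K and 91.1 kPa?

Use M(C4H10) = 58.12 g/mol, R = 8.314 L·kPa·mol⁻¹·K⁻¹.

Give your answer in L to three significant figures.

4950 L

n(C4H10) = 1120 / 58.12 = 19.27 mol
n(O2) = PV/RT = (32.9 × 65400) / (8.314 × 809.15) = 319.8 mol
For 19.27 mol C4H10, stoichiometry requires (13/2) × 19.27 = 125.3 mol O2; 319.8 mol is available, so C4H10 is limiting.
n(O2) consumed = (13/2) × 19.27 = 125.3 mol; remaining = 319.8 − 125.3 = 194.5 mol
V(O2) = nRT/P = 194.5 × 8.314 × 279 / 91.1 = 4952 L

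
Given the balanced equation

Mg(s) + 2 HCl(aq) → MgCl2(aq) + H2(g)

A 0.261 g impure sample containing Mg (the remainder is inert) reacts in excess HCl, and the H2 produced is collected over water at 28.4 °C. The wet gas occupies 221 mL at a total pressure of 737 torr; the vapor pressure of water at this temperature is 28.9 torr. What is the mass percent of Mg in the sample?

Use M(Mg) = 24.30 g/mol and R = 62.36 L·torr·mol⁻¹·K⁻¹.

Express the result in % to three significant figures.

P(H2) = 737 − 28.9 = 708.1 torr
n(H2) = PV/RT = (708.1 × 0.2210) / (62.36 × 301.55) = 0.008322 mol
n(Mg) = (1/1) × 0.008322 = 0.008322 mol
m(Mg) = 0.008322 × 24.30 = 0.2022 g
%Mg = 0.2022 / 0.261 × 100 = 77.47%

77.5 %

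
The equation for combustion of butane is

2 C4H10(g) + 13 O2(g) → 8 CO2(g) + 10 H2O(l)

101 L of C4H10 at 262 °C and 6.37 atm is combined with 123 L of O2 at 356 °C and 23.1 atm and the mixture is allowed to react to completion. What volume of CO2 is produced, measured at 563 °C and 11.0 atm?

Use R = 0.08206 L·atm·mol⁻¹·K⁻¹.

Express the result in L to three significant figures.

211 L

n(C4H10) = PV/RT = (6.37 × 101) / (0.08206 × 535.15) = 14.65 mol
n(O2) = PV/RT = (23.1 × 123) / (0.08206 × 629.15) = 55.03 mol
For 14.65 mol C4H10, stoichiometry requires (13/2) × 14.65 = 95.23 mol O2; 55.03 mol is available, so O2 is limiting.
n(CO2) = (8/13) × 55.03 = 33.86 mol
V(CO2) = nRT/P = 33.86 × 0.08206 × 836.15 / 11.0 = 211.2 L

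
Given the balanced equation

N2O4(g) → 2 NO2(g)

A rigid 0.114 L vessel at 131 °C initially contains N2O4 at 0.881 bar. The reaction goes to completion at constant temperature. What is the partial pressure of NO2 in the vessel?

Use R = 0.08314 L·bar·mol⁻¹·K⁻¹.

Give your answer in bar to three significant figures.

1.76 bar

n(N2O4)₀ = PV/RT = (0.881 × 0.114) / (0.08314 × 404.15) = 0.002989 mol
n(NO2) = (2/1) × 0.002989 = 0.005978 mol
P(NO2) = nRT/V = 0.005978 × 0.08314 × 404.15 / 0.114 = 1.762 bar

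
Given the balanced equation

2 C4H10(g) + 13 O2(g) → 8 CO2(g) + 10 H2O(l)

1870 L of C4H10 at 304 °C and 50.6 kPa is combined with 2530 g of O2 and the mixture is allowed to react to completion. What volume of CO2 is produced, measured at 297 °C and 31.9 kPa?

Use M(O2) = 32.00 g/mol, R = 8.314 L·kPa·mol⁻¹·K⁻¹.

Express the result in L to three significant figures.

7230 L

n(C4H10) = PV/RT = (50.6 × 1870) / (8.314 × 577.15) = 19.72 mol
n(O2) = 2530 / 32.00 = 79.06 mol
For 19.72 mol C4H10, stoichiometry requires (13/2) × 19.72 = 128.2 mol O2; 79.06 mol is available, so O2 is limiting.
n(CO2) = (8/13) × 79.06 = 48.65 mol
V(CO2) = nRT/P = 48.65 × 8.314 × 570.15 / 31.9 = 7229 L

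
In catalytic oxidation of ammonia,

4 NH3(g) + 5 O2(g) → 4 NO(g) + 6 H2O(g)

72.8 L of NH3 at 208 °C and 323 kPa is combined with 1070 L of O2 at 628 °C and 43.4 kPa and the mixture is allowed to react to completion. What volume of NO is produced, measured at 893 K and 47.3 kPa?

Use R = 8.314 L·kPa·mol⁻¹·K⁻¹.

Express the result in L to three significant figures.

n(NH3) = PV/RT = (323 × 72.8) / (8.314 × 481.15) = 5.878 mol
n(O2) = PV/RT = (43.4 × 1070) / (8.314 × 901.15) = 6.198 mol
For 5.878 mol NH3, stoichiometry requires (5/4) × 5.878 = 7.348 mol O2; 6.198 mol is available, so O2 is limiting.
n(NO) = (4/5) × 6.198 = 4.958 mol
V(NO) = nRT/P = 4.958 × 8.314 × 893 / 47.3 = 778.2 L

778 L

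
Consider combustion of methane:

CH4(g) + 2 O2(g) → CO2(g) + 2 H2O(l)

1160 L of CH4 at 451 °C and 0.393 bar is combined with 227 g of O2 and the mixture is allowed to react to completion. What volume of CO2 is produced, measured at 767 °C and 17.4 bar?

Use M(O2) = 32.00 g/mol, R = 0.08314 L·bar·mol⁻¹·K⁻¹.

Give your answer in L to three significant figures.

17.6 L

n(CH4) = PV/RT = (0.393 × 1160) / (0.08314 × 724.15) = 7.572 mol
n(O2) = 227 / 32.00 = 7.094 mol
For 7.572 mol CH4, stoichiometry requires (2/1) × 7.572 = 15.14 mol O2; 7.094 mol is available, so O2 is limiting.
n(CO2) = (1/2) × 7.094 = 3.547 mol
V(CO2) = nRT/P = 3.547 × 0.08314 × 1040.15 / 17.4 = 17.63 L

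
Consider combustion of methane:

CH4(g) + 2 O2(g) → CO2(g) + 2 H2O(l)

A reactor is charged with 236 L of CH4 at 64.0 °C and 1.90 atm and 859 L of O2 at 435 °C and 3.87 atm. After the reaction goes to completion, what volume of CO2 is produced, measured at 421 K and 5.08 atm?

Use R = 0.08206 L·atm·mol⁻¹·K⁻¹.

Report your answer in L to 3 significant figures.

110 L

n(CH4) = PV/RT = (1.90 × 236) / (0.08206 × 337.15) = 16.21 mol
n(O2) = PV/RT = (3.87 × 859) / (0.08206 × 708.15) = 57.21 mol
For 16.21 mol CH4, stoichiometry requires (2/1) × 16.21 = 32.42 mol O2; 57.21 mol is available, so CH4 is limiting.
n(CO2) = (1/1) × 16.21 = 16.21 mol
V(CO2) = nRT/P = 16.21 × 0.08206 × 421 / 5.08 = 110.2 L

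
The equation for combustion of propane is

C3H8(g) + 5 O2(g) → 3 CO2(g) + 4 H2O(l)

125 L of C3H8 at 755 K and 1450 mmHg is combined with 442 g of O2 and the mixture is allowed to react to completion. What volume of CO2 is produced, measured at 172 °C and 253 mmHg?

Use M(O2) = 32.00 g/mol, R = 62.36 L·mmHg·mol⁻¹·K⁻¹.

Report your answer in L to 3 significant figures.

n(C3H8) = PV/RT = (1450 × 125) / (62.36 × 755) = 3.850 mol
n(O2) = 442 / 32.00 = 13.81 mol
For 3.850 mol C3H8, stoichiometry requires (5/1) × 3.850 = 19.25 mol O2; 13.81 mol is available, so O2 is limiting.
n(CO2) = (3/5) × 13.81 = 8.286 mol
V(CO2) = nRT/P = 8.286 × 62.36 × 445.15 / 253 = 909.2 L

909 L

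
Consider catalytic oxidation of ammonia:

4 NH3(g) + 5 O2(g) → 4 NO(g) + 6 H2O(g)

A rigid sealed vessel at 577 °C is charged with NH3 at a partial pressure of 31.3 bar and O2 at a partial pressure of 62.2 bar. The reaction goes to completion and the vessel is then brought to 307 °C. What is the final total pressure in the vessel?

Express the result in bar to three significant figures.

With V and T fixed, P_i ∝ n_i, so the mole ratios apply directly to partial pressures at 577 °C.
P(O2) required for 31.3 bar of NH3 = (5/4) × 31.3 = 39.12 bar; available 62.2 bar, so NH3 is limiting.
P(O2) remaining = 62.2 − (5/4) × 31.3 = 23.08 bar
P(gaseous products) = (4+6)/4 × 31.3 = 78.25 bar
P_total at 577 °C = 23.08 + 78.25 = 101.3 bar
Scaling to 307 °C: P = 101.3 × 580.15/850.15 = 69.13 bar

69.1 bar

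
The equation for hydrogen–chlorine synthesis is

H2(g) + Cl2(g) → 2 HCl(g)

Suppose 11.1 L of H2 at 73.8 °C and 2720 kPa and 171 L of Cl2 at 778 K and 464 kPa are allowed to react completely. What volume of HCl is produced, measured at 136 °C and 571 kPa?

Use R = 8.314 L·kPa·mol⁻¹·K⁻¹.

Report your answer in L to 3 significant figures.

125 L

n(H2) = PV/RT = (2720 × 11.1) / (8.314 × 346.95) = 10.47 mol
n(Cl2) = PV/RT = (464 × 171) / (8.314 × 778) = 12.27 mol
For 10.47 mol H2, stoichiometry requires (1/1) × 10.47 = 10.47 mol Cl2; 12.27 mol is available, so H2 is limiting.
n(HCl) = (2/1) × 10.47 = 20.94 mol
V(HCl) = nRT/P = 20.94 × 8.314 × 409.15 / 571 = 124.7 L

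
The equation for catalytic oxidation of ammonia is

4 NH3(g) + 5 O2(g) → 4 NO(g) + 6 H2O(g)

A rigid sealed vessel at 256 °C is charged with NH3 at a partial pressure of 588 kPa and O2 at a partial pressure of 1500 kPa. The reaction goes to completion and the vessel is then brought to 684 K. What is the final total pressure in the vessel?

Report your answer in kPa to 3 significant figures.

2890 kPa

With V and T fixed, P_i ∝ n_i, so the mole ratios apply directly to partial pressures at 256 °C.
P(O2) required for 588 kPa of NH3 = (5/4) × 588 = 735.0 kPa; available 1500 kPa, so NH3 is limiting.
P(O2) remaining = 1500 − (5/4) × 588 = 765.0 kPa
P(gaseous products) = (4+6)/4 × 588 = 1470 kPa
P_total at 256 °C = 765.0 + 1470 = 2235 kPa
Scaling to 684 K: P = 2235 × 684/529.15 = 2889 kPa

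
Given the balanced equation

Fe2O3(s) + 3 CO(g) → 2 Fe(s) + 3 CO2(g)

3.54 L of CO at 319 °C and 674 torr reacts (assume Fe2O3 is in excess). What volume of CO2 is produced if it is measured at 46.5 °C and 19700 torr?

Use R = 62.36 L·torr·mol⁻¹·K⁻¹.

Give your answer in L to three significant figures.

0.0654 L

n(CO) = PV/RT = (674 × 3.54) / (62.36 × 592.15) = 0.06461 mol
n(CO2) = (3/3) × 0.06461 = 0.06461 mol
V = nRT/P = 0.06461 × 62.36 × 319.65 / 19700 = 0.06538 L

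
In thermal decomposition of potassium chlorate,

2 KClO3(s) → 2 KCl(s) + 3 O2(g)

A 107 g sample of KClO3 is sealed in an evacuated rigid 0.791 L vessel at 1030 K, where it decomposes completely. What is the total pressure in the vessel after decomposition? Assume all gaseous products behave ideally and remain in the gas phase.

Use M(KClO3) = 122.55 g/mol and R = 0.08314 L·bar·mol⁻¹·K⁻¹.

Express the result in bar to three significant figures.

142 bar

n(KClO3) = 107 / 122.55 = 0.8731 mol
n(gas produced) = (3/2) × 0.8731 = 1.310 mol
P = nRT/V = 1.310 × 0.08314 × 1030 / 0.791 = 141.8 bar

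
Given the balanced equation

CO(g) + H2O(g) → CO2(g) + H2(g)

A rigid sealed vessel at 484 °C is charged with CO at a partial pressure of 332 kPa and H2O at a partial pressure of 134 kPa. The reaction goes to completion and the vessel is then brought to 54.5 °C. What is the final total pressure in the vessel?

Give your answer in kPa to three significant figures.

Because the vessel is rigid and T is held at 484 °C, work the stoichiometry in partial pressures (P_i = n_iRT/V).
P(H2O) required for 332 kPa of CO = (1/1) × 332 = 332.0 kPa; available 134 kPa, so H2O is limiting.
P(CO) remaining = 332 − (1/1) × 134 = 198.0 kPa
P(gaseous products) = (1+1)/1 × 134 = 268.0 kPa
P_total at 484 °C = 198.0 + 268.0 = 466.0 kPa
Scaling to 54.5 °C: P = 466.0 × 327.65/757.15 = 201.7 kPa

202 kPa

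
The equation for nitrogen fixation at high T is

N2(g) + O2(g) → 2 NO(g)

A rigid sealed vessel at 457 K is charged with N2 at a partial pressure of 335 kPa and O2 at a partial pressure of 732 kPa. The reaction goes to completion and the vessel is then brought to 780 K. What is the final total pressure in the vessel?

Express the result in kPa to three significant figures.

With V and T fixed, P_i ∝ n_i, so the mole ratios apply directly to partial pressures at 457 K.
P(O2) required for 335 kPa of N2 = (1/1) × 335 = 335.0 kPa; available 732 kPa, so N2 is limiting.
P(O2) remaining = 732 − (1/1) × 335 = 397.0 kPa
P(gaseous products) = (2)/1 × 335 = 670.0 kPa
P_total at 457 K = 397.0 + 670.0 = 1067 kPa
Scaling to 780 K: P = 1067 × 780/457 = 1821 kPa

1820 kPa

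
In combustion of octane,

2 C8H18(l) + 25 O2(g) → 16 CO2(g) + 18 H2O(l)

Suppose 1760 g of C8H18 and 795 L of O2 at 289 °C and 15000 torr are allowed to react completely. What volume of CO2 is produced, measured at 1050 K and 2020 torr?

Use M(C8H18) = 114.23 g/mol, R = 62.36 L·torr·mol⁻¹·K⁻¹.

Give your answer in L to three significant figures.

n(C8H18) = 1760 / 114.23 = 15.41 mol
n(O2) = PV/RT = (15000 × 795) / (62.36 × 562.15) = 340.2 mol
For 15.41 mol C8H18, stoichiometry requires (25/2) × 15.41 = 192.6 mol O2; 340.2 mol is available, so C8H18 is limiting.
n(CO2) = (16/2) × 15.41 = 123.3 mol
V(CO2) = nRT/P = 123.3 × 62.36 × 1050 / 2020 = 3997 L

4000 L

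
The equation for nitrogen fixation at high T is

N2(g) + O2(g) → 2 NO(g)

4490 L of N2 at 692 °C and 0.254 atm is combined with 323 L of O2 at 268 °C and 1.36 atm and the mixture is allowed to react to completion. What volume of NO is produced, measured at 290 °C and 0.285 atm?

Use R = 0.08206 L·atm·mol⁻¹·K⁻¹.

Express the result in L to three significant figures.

n(N2) = PV/RT = (0.254 × 4490) / (0.08206 × 965.15) = 14.40 mol
n(O2) = PV/RT = (1.36 × 323) / (0.08206 × 541.15) = 9.892 mol
For 14.40 mol N2, stoichiometry requires (1/1) × 14.40 = 14.40 mol O2; 9.892 mol is available, so O2 is limiting.
n(NO) = (2/1) × 9.892 = 19.78 mol
V(NO) = nRT/P = 19.78 × 0.08206 × 563.15 / 0.285 = 3207 L

3210 L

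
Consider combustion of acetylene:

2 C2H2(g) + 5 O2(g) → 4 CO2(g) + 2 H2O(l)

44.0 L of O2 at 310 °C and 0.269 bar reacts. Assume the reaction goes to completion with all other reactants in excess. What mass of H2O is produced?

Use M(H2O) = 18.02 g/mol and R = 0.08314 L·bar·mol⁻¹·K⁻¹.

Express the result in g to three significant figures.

n(O2) = PV/RT = (0.269 × 44.0) / (0.08314 × 583.15) = 0.2441 mol
n(H2O) = (2/5) × 0.2441 = 0.09764 mol
m(H2O) = 0.09764 × 18.02 = 1.759 g

1.76 g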